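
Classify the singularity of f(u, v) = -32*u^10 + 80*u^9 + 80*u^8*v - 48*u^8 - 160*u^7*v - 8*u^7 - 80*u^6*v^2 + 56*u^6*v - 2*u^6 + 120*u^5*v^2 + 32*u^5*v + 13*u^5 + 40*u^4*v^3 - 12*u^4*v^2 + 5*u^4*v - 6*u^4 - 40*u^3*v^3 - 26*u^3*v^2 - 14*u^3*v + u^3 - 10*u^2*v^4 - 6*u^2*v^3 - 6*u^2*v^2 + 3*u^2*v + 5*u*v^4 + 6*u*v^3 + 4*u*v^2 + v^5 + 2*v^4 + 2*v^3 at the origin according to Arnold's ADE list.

D4

The Hessian of f at 0 is [[0, 0], [0, 0]] with rank 0, so corank 2. A Groebner basis of the Jacobian ideal J(f) in C{u,v} is {v^3, u^2 - 2*v^2/3, u*v + v^2}; counting standard monomials gives mu = 4. Corank 2; j^3 = (u + v)*(u^2 + 2*u*v + 2*v^2) splits into three distinct lines over C (the quadratic factor has nonzero discriminant), so D_4.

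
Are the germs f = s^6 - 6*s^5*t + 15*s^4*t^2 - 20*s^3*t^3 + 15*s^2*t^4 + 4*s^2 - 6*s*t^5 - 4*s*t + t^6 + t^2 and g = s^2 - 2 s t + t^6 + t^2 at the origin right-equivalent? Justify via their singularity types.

Yes.

The Hessian of f at 0 is [[8, -4], [-4, 2]] with rank 1, so corank 1. A Groebner basis of the Jacobian ideal J(f) in C{s,t} is {t^5, s - t/2}; counting standard monomials gives mu = 5. Corank 1: A-series; mu = 5 gives A_5. The Hessian of g at 0 is [[2, -2], [-2, 2]] with rank 1, so corank 1. A Groebner basis of the Jacobian ideal J(g) in C{s,t} is {t^5, s - t}; counting standard monomials gives mu = 5. Corank 1: A-series; mu = 5 gives A_5. Both have type A_5, hence right-equivalent.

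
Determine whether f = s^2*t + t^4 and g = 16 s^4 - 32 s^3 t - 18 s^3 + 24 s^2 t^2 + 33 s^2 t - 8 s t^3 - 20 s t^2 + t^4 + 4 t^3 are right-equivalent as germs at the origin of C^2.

Yes.

The Hessian of f at 0 has rank 0. Corank 2; j^3 = s^2*t has shape L^2 M (L != M), so D-series; mu = 5 gives D_5. The Hessian of g at 0 has rank 0. Corank 2; j^3 = -(2*s - t)*(3*s - 2*t)^2 has shape L^2 M (L != M), so D-series; mu = 5 gives D_5. Both have type D_5, hence right-equivalent.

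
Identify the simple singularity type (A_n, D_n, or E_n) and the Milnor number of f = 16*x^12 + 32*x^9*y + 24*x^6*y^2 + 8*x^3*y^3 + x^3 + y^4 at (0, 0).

The Hessian of f at 0 has rank 0. Corank 2; j^3 = x^3 is a perfect cube, so E-series; the 4-jet and mu = 6 give E_6.

Type E_{6}, Milnor number mu = 6.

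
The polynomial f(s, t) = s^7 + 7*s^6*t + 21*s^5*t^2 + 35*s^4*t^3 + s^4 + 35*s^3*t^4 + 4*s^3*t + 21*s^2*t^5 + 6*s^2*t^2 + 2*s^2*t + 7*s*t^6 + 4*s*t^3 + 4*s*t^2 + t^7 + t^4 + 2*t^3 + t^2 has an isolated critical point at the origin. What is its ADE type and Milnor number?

Type A_{6}, Milnor number mu = 6.

The Hessian of f at 0 has rank 1. Corank 1: A-series; mu = 6 gives A_6.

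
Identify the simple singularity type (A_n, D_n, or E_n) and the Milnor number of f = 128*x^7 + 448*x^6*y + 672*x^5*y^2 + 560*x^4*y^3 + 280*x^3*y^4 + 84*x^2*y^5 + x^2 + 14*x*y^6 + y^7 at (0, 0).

Type A_6, Milnor number mu = 6.

The Hessian of f at 0 has rank 1. Corank 1: A-series; mu = 6 gives A_6.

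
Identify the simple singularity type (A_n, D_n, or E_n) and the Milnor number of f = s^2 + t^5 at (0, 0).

Type A4, Milnor number mu = 4.

The Hessian of f at 0 has rank 1. Corank 1: A-series; mu = 4 gives A_4.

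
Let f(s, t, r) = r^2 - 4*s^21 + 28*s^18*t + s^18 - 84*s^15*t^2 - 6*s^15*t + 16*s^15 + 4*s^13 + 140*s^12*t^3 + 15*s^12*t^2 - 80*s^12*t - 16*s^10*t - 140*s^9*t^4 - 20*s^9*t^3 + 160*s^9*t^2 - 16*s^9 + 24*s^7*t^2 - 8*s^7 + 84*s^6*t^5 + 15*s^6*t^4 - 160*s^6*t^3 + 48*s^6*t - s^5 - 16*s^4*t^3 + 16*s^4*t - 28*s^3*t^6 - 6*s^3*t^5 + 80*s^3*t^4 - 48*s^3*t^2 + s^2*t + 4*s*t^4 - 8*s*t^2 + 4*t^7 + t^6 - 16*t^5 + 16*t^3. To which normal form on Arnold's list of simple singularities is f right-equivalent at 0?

D_7

The Hessian of f at 0 is [[0, 0, 0], [0, 0, 0], [0, 0, 2]] with rank 1, so corank 2. A Groebner basis of the Jacobian ideal J(f) in C{s,t,r} is {s*t/258 + t^4 - 2*t^2/129, s^3 - 2064*s^2 + 16512*s*t - 64*t^3 - 33024*t^2, s^2*t - 344*s^2 + 2752*s*t - 16*t^3 - 5504*t^2, -43*s^2 + s*t^2 + 344*s*t - 4*t^3 - 688*t^2, r}; counting standard monomials gives mu = 7. Corank 2; j^3 = t*(s - 4*t)^2 has shape L^2 M (L != M), so D-series; mu = 7 gives D_7.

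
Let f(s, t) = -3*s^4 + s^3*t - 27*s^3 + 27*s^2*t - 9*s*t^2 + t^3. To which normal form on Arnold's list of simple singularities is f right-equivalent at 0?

E_7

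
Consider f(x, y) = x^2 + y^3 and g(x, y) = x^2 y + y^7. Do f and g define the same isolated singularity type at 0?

No.

The Hessian of f at 0 has rank 1. Corank 1: A-series; mu = 2 gives A_2. The Hessian of g at 0 has rank 0. Corank 2; j^3 = x^2*y has shape L^2 M (L != M), so D-series; mu = 8 gives D_8. f is A_2 but g is D_8, hence not right-equivalent.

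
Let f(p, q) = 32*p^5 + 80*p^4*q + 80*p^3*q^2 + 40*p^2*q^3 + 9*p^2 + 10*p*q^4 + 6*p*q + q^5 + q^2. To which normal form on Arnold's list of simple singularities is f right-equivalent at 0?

A_{4}

The Hessian of f at 0 has rank 1. Corank 1: A-series; mu = 4 gives A_4.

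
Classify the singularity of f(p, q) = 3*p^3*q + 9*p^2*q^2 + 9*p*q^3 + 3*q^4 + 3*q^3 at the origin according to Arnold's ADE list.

The Hessian of f at 0 has rank 0. Corank 2; j^3 = 3*q^3 is a perfect cube, so E-series; the 4-jet and mu = 7 give E_7.

E7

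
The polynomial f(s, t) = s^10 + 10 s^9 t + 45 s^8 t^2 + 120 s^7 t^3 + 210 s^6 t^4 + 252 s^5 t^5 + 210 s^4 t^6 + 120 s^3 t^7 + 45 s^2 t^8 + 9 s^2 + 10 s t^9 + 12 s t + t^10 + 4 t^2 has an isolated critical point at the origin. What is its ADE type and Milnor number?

Type A9, Milnor number mu = 9.

The Hessian of f at 0 has rank 1. Corank 1: A-series; mu = 9 gives A_9.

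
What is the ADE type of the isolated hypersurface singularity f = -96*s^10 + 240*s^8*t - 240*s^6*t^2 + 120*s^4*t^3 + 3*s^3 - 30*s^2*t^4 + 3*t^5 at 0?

The Hessian of f at 0 has rank 0. Corank 2; j^3 = 3*s^3 is a perfect cube, so E-series; the 5-jet and mu = 8 give E_8.

E8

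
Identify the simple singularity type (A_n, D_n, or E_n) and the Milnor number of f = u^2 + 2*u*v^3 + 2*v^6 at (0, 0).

Type A5, Milnor number mu = 5.

The Hessian of f at 0 has rank 1. Corank 1: A-series; mu = 5 gives A_5.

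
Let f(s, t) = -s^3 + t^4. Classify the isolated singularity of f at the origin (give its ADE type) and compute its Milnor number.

Type E_6, Milnor number mu = 6.

The Hessian of f at 0 has rank 0. Corank 2; j^3 = -s^3 is a perfect cube, so E-series; the 4-jet and mu = 6 give E_6.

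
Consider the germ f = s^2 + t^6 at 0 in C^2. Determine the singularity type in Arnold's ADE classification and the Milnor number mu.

The Hessian of f at 0 has rank 1. Corank 1: A-series; mu = 5 gives A_5.

Type A_{5}, Milnor number mu = 5.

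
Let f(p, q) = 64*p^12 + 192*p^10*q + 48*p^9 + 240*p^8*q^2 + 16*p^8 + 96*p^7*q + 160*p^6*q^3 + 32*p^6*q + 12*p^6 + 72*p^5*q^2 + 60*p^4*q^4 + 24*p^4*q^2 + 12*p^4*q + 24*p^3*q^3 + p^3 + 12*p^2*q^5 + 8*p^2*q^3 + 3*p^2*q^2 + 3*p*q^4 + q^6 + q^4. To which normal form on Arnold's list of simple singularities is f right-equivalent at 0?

E6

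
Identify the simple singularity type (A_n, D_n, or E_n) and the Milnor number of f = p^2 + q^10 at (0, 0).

Type A_9, Milnor number mu = 9.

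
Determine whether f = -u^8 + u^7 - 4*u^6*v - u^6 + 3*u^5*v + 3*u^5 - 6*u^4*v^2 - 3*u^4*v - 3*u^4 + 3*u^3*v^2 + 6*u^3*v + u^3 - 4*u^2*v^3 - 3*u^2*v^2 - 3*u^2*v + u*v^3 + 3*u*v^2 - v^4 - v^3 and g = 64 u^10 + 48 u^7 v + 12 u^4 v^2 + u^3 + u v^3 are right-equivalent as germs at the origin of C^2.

Yes.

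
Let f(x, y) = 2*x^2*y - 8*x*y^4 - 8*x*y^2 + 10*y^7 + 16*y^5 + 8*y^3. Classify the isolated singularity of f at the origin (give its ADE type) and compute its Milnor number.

Type D_{8}, Milnor number mu = 8.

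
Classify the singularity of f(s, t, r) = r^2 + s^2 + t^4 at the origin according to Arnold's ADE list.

The Hessian of f at 0 has rank 2. Corank 1: A-series; mu = 3 gives A_3.

A_3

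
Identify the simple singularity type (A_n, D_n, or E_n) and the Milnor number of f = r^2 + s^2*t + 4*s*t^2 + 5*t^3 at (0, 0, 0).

The Hessian of f at 0 is [[0, 0, 0], [0, 0, 0], [0, 0, 2]] with rank 1, so corank 2. A Groebner basis of the Jacobian ideal J(f) in C{s,t,r} is {t^3, s^2 - t^2, s*t + 2*t^2, r}; counting standard monomials gives mu = 4. Corank 2; j^3 = t*(s^2 + 4*s*t + 5*t^2) splits into three distinct lines over C (the quadratic factor has nonzero discriminant), so D_4.

Type D_4, Milnor number mu = 4.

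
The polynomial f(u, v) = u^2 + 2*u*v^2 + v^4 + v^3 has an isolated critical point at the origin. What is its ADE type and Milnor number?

The Hessian of f at 0 is [[2, 0], [0, 0]] with rank 1, so corank 1. A Groebner basis of the Jacobian ideal J(f) in C{u,v} is {v^2, u}; counting standard monomials gives mu = 2. Corank 1: A-series; mu = 2 gives A_2.

Type A_2, Milnor number mu = 2.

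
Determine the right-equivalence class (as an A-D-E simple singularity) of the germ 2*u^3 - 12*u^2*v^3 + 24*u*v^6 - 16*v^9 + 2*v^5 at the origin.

E_{8}

The Hessian of f at 0 is [[0, 0], [0, 0]] with rank 0, so corank 2. A Groebner basis of the Jacobian ideal J(f) in C{u,v} is {-u^2/4 + u*v^3, v^4, u^3, u^2*v}; counting standard monomials gives mu = 8. Corank 2; j^3 = 2*u^3 is a perfect cube, so E-series; the 5-jet and mu = 8 give E_8.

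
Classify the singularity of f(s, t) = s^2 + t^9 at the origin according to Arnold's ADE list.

A_8

The Hessian of f at 0 has rank 1. Corank 1: A-series; mu = 8 gives A_8.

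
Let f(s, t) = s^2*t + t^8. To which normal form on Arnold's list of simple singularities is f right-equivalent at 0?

The Hessian of f at 0 is [[0, 0], [0, 0]] with rank 0, so corank 2. A Groebner basis of the Jacobian ideal J(f) in C{s,t} is {s^2/8 + t^7, s^3, s*t}; counting standard monomials gives mu = 9. Corank 2; j^3 = s^2*t has shape L^2 M (L != M), so D-series; mu = 9 gives D_9.

D_9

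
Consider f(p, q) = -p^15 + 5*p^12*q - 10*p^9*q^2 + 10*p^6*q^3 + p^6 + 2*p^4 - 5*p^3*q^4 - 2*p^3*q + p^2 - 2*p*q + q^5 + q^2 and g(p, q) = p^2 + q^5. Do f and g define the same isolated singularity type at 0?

Yes.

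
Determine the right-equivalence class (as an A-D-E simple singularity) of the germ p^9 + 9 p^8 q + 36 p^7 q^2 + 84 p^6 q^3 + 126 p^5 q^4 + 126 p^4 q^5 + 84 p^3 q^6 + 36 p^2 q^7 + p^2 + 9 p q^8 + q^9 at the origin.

A_{8}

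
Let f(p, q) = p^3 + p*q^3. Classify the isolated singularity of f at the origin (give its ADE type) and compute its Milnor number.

The Hessian of f at 0 is [[0, 0], [0, 0]] with rank 0, so corank 2. A Groebner basis of the Jacobian ideal J(f) in C{p,q} is {p^3, p*q^2, 3*p^2 + q^3}; counting standard monomials gives mu = 7. Corank 2; j^3 = p^3 is a perfect cube, so E-series; the 4-jet and mu = 7 give E_7.

Type E_7, Milnor number mu = 7.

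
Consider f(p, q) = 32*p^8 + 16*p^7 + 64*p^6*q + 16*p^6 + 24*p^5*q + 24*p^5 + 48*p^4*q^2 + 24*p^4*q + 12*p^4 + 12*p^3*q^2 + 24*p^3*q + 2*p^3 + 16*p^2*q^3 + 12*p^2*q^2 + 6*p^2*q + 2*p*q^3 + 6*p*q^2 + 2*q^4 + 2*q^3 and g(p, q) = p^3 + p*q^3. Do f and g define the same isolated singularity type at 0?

Yes.

The Hessian of f at 0 is [[0, 0], [0, 0]] with rank 0, so corank 2. A Groebner basis of the Jacobian ideal J(f) in C{p,q} is {3*p^2/2 + 3*p*q + q^4 + q^3/2 + 3*q^2/2, p^3 - 15*p^2/2 - 15*p*q - 3*q^3/2 - 15*q^2/2, p^2*q + 11*p^2/2 + 11*p*q + 5*q^3/6 + 11*q^2/2, -3*p^2 + p*q^2 - 6*p*q - 3*q^2}; counting standard monomials gives mu = 7. Corank 2; j^3 = 2*(p + q)^3 is a perfect cube, so E-series; the 4-jet and mu = 7 give E_7. The Hessian of g at 0 is [[0, 0], [0, 0]] with rank 0, so corank 2. A Groebner basis of the Jacobian ideal J(g) in C{p,q} is {p^3, p*q^2, 3*p^2 + q^3}; counting standard monomials gives mu = 7. Corank 2; j^3 = p^3 is a perfect cube, so E-series; the 4-jet and mu = 7 give E_7. Both have type E_7, hence right-equivalent.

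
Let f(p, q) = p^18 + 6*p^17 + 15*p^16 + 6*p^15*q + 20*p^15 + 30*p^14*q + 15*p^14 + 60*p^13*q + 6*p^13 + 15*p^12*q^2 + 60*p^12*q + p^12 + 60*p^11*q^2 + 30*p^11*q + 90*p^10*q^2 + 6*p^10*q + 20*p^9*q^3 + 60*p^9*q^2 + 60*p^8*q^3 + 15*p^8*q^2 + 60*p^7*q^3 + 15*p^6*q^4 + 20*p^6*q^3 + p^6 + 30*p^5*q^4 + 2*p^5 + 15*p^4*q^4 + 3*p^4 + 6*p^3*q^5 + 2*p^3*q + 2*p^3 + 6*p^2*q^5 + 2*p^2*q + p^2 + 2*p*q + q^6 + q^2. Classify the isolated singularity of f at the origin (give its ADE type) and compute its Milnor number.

The Hessian of f at 0 has rank 1. Corank 1: A-series; mu = 5 gives A_5.

Type A5, Milnor number mu = 5.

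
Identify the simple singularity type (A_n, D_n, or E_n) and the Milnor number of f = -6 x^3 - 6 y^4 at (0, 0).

The Hessian of f at 0 has rank 0. Corank 2; j^3 = -6*x^3 is a perfect cube, so E-series; the 4-jet and mu = 6 give E_6.

Type E6, Milnor number mu = 6.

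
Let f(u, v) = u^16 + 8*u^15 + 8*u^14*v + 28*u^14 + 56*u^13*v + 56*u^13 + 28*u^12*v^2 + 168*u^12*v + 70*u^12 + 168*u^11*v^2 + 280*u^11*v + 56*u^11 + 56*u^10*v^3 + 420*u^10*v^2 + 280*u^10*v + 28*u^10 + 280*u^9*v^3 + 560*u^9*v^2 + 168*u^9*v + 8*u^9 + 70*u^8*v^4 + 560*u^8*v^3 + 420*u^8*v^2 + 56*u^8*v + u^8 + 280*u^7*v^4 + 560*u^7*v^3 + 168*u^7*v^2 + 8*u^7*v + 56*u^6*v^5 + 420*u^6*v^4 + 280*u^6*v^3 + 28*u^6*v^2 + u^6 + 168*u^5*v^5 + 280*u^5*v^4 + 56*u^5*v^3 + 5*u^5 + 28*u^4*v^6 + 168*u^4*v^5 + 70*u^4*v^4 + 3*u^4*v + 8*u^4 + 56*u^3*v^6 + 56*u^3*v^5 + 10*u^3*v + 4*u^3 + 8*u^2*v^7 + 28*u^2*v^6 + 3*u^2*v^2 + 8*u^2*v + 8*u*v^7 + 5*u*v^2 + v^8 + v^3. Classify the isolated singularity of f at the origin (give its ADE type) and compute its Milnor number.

The Hessian of f at 0 has rank 0. Corank 2; j^3 = (u + v)*(2*u + v)^2 has shape L^2 M (L != M), so D-series; mu = 9 gives D_9.

Type D9, Milnor number mu = 9.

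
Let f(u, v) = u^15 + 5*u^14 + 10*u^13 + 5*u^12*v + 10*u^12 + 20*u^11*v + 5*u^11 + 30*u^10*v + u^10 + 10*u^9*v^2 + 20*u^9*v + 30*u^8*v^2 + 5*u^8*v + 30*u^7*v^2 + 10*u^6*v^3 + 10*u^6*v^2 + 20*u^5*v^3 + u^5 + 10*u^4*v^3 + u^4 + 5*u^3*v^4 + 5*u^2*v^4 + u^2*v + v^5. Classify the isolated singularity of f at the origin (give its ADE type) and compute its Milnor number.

Type D_{6}, Milnor number mu = 6.

The Hessian of f at 0 has rank 0. Corank 2; j^3 = u^2*v has shape L^2 M (L != M), so D-series; mu = 6 gives D_6.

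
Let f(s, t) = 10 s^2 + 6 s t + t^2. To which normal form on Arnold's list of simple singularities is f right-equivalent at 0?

The Hessian of f at 0 is [[20, 6], [6, 2]] with rank 2, so corank 0. A Groebner basis of the Jacobian ideal J(f) in C{s,t} is {s, t}; counting standard monomials gives mu = 1. Corank 0: nondegenerate Morse point, so A_1.

A_1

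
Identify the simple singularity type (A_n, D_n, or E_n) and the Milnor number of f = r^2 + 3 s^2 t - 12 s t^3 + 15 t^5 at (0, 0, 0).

The Hessian of f at 0 is [[0, 0, 0], [0, 0, 0], [0, 0, 2]] with rank 1, so corank 2. A Groebner basis of the Jacobian ideal J(f) in C{s,t,r} is {s^3, s^2*t, 2*s^2 + s*t^2, -s*t/2 + t^3, r}; counting standard monomials gives mu = 6. Corank 2; j^3 = 3*s^2*t has shape L^2 M (L != M), so D-series; mu = 6 gives D_6.

Type D6, Milnor number mu = 6.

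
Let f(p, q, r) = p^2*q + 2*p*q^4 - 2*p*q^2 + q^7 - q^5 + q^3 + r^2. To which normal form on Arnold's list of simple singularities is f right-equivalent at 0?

The Hessian of f at 0 has rank 1. Corank 2; j^3 = q*(p - q)^2 has shape L^2 M (L != M), so D-series; mu = 6 gives D_6.

D_{6}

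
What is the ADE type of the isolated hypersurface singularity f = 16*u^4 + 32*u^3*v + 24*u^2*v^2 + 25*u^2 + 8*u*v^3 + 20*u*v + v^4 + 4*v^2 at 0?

A_3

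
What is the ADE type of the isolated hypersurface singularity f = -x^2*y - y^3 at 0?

D_4

The Hessian of f at 0 is [[0, 0], [0, 0]] with rank 0, so corank 2. A Groebner basis of the Jacobian ideal J(f) in C{x,y} is {y^3, x^2 + 3*y^2, x*y}; counting standard monomials gives mu = 4. Corank 2; j^3 = -y*(x^2 + y^2) splits into three distinct lines over C (the quadratic factor has nonzero discriminant), so D_4.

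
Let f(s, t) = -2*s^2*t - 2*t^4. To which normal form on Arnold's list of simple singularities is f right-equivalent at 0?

The Hessian of f at 0 has rank 0. Corank 2; j^3 = -2*s^2*t has shape L^2 M (L != M), so D-series; mu = 5 gives D_5.

D_5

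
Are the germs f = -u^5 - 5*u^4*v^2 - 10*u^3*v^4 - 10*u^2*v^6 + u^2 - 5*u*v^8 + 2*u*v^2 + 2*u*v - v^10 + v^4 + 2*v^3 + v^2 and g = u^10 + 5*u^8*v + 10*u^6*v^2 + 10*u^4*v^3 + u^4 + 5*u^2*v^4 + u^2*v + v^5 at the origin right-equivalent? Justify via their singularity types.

The Hessian of f at 0 is [[2, 2], [2, 2]] with rank 1, so corank 1. A Groebner basis of the Jacobian ideal J(f) in C{u,v} is {u^2 + 2*u*v - u - v, u + v^2 + v}; counting standard monomials gives mu = 4. Corank 1: A-series; mu = 4 gives A_4. The Hessian of g at 0 is [[0, 0], [0, 0]] with rank 0, so corank 2. A Groebner basis of the Jacobian ideal J(g) in C{u,v} is {u^2/5 + v^4, u^3, u*v}; counting standard monomials gives mu = 6. Corank 2; j^3 = u^2*v has shape L^2 M (L != M), so D-series; mu = 6 gives D_6. f is A_4 but g is D_6, hence not right-equivalent.

No.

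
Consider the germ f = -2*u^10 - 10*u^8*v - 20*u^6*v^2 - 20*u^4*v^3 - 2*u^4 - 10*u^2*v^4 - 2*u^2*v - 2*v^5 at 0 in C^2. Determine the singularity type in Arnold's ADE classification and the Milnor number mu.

Type D_{6}, Milnor number mu = 6.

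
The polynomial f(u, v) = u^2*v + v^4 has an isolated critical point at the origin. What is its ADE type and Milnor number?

Type D5, Milnor number mu = 5.

The Hessian of f at 0 has rank 0. Corank 2; j^3 = u^2*v has shape L^2 M (L != M), so D-series; mu = 5 gives D_5.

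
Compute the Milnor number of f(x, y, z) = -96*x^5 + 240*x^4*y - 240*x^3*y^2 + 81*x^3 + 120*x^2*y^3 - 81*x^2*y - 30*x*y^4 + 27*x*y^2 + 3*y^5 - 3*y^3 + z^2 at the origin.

8

The Hessian of f at 0 is [[0, 0, 0], [0, 0, 0], [0, 0, 2]] with rank 1, so corank 2. A Groebner basis of the Jacobian ideal J(f) in C{x,y,z} is {y^5, x*y^3 - 3*y^4/8, x^2 - 2*x*y/3 + y^2/9, z}; counting standard monomials gives mu = 8. Corank 2; j^3 = 3*(3*x - y)^3 is a perfect cube, so E-series; the 5-jet and mu = 8 give E_8.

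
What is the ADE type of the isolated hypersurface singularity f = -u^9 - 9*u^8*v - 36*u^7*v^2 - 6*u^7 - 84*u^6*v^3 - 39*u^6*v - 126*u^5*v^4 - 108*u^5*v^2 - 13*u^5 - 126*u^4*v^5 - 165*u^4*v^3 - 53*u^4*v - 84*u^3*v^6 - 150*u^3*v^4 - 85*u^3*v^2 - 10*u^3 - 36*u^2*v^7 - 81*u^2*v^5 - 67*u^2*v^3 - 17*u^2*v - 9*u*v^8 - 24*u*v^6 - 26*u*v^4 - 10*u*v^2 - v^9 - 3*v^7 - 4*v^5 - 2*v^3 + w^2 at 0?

D_4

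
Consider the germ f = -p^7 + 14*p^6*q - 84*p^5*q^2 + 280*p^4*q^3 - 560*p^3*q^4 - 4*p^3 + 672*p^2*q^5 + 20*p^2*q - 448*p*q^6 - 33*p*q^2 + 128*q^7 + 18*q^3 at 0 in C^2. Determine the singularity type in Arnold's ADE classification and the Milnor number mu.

Type D_{8}, Milnor number mu = 8.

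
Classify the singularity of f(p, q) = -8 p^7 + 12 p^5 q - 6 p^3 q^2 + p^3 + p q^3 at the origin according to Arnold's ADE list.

E7

The Hessian of f at 0 is [[0, 0], [0, 0]] with rank 0, so corank 2. A Groebner basis of the Jacobian ideal J(f) in C{p,q} is {p^3, p*q^2, 3*p^2 + q^3}; counting standard monomials gives mu = 7. Corank 2; j^3 = p^3 is a perfect cube, so E-series; the 4-jet and mu = 7 give E_7.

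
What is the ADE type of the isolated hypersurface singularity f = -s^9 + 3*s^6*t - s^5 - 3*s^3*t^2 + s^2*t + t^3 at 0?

D4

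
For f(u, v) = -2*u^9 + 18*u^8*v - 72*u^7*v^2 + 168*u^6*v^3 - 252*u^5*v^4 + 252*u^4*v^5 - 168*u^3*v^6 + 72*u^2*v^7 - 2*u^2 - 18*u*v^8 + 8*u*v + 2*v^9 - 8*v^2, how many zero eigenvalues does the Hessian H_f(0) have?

Hessian at 0 has rank 1.

1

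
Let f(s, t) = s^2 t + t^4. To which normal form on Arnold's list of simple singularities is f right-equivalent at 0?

The Hessian of f at 0 has rank 0. Corank 2; j^3 = s^2*t has shape L^2 M (L != M), so D-series; mu = 5 gives D_5.

D_5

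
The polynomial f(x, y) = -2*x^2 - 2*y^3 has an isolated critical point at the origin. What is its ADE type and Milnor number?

Type A_2, Milnor number mu = 2.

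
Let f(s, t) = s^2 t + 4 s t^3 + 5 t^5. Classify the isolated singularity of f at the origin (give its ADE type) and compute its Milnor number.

The Hessian of f at 0 is [[0, 0], [0, 0]] with rank 0, so corank 2. A Groebner basis of the Jacobian ideal J(f) in C{s,t} is {s^3, s^2*t, -2*s^2 + s*t^2, s*t/2 + t^3}; counting standard monomials gives mu = 6. Corank 2; j^3 = s^2*t has shape L^2 M (L != M), so D-series; mu = 6 gives D_6.

Type D6, Milnor number mu = 6.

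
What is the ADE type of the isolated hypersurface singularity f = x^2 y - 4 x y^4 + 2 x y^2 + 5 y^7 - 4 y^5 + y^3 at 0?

D8

The Hessian of f at 0 is [[0, 0], [0, 0]] with rank 0, so corank 2. A Groebner basis of the Jacobian ideal J(f) in C{x,y} is {2*x^2/3 + x*y^3 + 11*x*y/6 + 7*y^2/6, -x*y/2 + y^4 - y^2/2, x^3 - 3*x*y^2 - 2*y^3, x^2*y + 2*x*y^2 + y^3}; counting standard monomials gives mu = 8. Corank 2; j^3 = y*(x + y)^2 has shape L^2 M (L != M), so D-series; mu = 8 gives D_8.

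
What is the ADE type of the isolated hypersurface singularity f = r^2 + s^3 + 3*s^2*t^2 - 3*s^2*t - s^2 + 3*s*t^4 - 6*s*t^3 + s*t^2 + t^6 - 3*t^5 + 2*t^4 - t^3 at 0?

A_2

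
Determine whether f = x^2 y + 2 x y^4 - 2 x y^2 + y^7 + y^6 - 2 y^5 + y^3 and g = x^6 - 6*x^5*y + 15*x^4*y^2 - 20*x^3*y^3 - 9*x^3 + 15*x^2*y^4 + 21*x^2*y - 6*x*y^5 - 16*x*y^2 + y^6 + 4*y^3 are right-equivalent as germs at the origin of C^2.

Yes.

The Hessian of f at 0 is [[0, 0], [0, 0]] with rank 0, so corank 2. A Groebner basis of the Jacobian ideal J(f) in C{x,y} is {x*y + y^4 - y^2, x^3 - x^2/2 + x*y - y^3 - y^2/2, x^2*y - x^2/3 + 2*x*y/3 - y^3 - y^2/3, -x^2/6 + x*y^2 + x*y/3 - y^3 - y^2/6}; counting standard monomials gives mu = 7. Corank 2; j^3 = y*(x - y)^2 has shape L^2 M (L != M), so D-series; mu = 7 gives D_7. The Hessian of g at 0 is [[0, 0], [0, 0]] with rank 0, so corank 2. A Groebner basis of the Jacobian ideal J(g) in C{x,y} is {243*x*y/2 + y^5 - 81*y^2, x*y^2 - 2*y^3/3, x^2 - 5*x*y/3 + 2*y^2/3}; counting standard monomials gives mu = 7. Corank 2; j^3 = -(x - y)*(3*x - 2*y)^2 has shape L^2 M (L != M), so D-series; mu = 7 gives D_7. Both have type D_7, hence right-equivalent.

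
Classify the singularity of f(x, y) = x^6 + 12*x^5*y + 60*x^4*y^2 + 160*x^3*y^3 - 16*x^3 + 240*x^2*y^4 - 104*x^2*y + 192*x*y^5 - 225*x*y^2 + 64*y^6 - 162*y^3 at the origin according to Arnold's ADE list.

D_7

The Hessian of f at 0 has rank 0. Corank 2; j^3 = -(x + 2*y)*(4*x + 9*y)^2 has shape L^2 M (L != M), so D-series; mu = 7 gives D_7.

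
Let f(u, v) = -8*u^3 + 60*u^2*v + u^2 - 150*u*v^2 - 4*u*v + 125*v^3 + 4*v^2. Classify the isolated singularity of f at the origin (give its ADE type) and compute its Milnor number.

The Hessian of f at 0 has rank 1. Corank 1: A-series; mu = 2 gives A_2.

Type A_2, Milnor number mu = 2.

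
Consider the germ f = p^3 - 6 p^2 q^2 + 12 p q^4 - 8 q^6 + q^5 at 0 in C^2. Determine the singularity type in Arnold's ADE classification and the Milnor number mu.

Type E_{8}, Milnor number mu = 8.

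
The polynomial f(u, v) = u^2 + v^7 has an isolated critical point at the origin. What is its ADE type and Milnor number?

Type A_6, Milnor number mu = 6.

The Hessian of f at 0 has rank 1. Corank 1: A-series; mu = 6 gives A_6.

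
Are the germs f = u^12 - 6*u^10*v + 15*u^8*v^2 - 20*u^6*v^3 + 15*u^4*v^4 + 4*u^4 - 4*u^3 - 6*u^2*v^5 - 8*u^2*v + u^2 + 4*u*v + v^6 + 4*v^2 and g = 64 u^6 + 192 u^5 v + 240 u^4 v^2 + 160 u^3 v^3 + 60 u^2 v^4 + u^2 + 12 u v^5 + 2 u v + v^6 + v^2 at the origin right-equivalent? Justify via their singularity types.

The Hessian of f at 0 is [[2, 4], [4, 8]] with rank 1, so corank 1. A Groebner basis of the Jacobian ideal J(f) in C{u,v} is {u*v^2 + 3*u*v/4 + u/16 + v^2 + v/8, -5*u*v/8 - u/16 + v^3 - 3*v^2/4 - v/8, u^2 - u/2 - v}; counting standard monomials gives mu = 5. Corank 1: A-series; mu = 5 gives A_5. The Hessian of g at 0 is [[2, 2], [2, 2]] with rank 1, so corank 1. A Groebner basis of the Jacobian ideal J(g) in C{u,v} is {v^5, u + v}; counting standard monomials gives mu = 5. Corank 1: A-series; mu = 5 gives A_5. Both have type A_5, hence right-equivalent.

Yes.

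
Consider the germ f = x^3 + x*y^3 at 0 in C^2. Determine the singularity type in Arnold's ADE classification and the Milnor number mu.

Type E_{7}, Milnor number mu = 7.

The Hessian of f at 0 is [[0, 0], [0, 0]] with rank 0, so corank 2. A Groebner basis of the Jacobian ideal J(f) in C{x,y} is {x^3, x*y^2, 3*x^2 + y^3}; counting standard monomials gives mu = 7. Corank 2; j^3 = x^3 is a perfect cube, so E-series; the 4-jet and mu = 7 give E_7.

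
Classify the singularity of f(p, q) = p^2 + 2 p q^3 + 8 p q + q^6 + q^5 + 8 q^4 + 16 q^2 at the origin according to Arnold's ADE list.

A4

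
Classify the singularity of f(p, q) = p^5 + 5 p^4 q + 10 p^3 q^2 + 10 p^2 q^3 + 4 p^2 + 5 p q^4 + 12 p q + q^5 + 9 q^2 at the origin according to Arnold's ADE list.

A4

The Hessian of f at 0 has rank 1. Corank 1: A-series; mu = 4 gives A_4.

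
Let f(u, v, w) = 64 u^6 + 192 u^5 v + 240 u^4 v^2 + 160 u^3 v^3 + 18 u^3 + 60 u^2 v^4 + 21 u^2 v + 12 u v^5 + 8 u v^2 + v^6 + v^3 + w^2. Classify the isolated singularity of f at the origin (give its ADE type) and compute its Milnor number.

The Hessian of f at 0 has rank 1. Corank 2; j^3 = (2*u + v)*(3*u + v)^2 has shape L^2 M (L != M), so D-series; mu = 7 gives D_7.

Type D_7, Milnor number mu = 7.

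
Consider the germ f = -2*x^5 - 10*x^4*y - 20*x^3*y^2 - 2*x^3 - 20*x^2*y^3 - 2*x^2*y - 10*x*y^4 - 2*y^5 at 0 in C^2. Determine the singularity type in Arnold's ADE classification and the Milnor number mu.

Type D_6, Milnor number mu = 6.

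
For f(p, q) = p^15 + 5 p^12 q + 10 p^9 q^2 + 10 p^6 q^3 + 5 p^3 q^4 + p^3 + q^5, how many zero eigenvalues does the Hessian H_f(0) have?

The Hessian at 0 is [[0, 0], [0, 0]] of rank 0; hence corank 2.

2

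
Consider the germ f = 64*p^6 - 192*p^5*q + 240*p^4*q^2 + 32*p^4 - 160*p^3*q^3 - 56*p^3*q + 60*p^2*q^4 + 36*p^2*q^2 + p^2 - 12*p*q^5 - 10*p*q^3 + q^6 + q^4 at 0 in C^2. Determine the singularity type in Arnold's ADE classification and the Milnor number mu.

The Hessian of f at 0 has rank 1. Corank 1: A-series; mu = 3 gives A_3.

Type A_3, Milnor number mu = 3.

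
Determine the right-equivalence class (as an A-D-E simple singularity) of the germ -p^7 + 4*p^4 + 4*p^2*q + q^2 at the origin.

A6

The Hessian of f at 0 has rank 1. Corank 1: A-series; mu = 6 gives A_6.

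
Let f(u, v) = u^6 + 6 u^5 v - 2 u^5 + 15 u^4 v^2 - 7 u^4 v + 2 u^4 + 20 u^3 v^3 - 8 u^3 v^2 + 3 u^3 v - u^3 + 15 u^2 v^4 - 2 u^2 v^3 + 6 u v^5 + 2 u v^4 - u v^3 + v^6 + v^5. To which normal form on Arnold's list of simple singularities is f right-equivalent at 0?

The Hessian of f at 0 is [[0, 0], [0, 0]] with rank 0, so corank 2. A Groebner basis of the Jacobian ideal J(f) in C{u,v} is {3*u^2 + v^4 + v^3, u^3, u^2*v - u^2 - v^3/3, 5*u^2 + u*v^2 + 5*v^3/3}; counting standard monomials gives mu = 7. Corank 2; j^3 = -u^3 is a perfect cube, so E-series; the 4-jet and mu = 7 give E_7.

E7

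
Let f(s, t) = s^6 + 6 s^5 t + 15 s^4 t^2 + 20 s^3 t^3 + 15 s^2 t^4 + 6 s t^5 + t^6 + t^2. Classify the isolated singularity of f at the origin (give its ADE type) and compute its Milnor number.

Type A5, Milnor number mu = 5.

The Hessian of f at 0 is [[0, 0], [0, 2]] with rank 1, so corank 1. A Groebner basis of the Jacobian ideal J(f) in C{s,t} is {s^5, t}; counting standard monomials gives mu = 5. Corank 1: A-series; mu = 5 gives A_5.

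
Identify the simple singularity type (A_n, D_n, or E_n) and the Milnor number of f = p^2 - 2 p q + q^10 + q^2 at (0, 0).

The Hessian of f at 0 is [[2, -2], [-2, 2]] with rank 1, so corank 1. A Groebner basis of the Jacobian ideal J(f) in C{p,q} is {q^9, p - q}; counting standard monomials gives mu = 9. Corank 1: A-series; mu = 9 gives A_9.

Type A_9, Milnor number mu = 9.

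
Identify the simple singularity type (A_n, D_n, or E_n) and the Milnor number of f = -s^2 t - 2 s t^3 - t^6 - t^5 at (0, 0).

The Hessian of f at 0 has rank 0. Corank 2; j^3 = -s^2*t has shape L^2 M (L != M), so D-series; mu = 7 gives D_7.

Type D_{7}, Milnor number mu = 7.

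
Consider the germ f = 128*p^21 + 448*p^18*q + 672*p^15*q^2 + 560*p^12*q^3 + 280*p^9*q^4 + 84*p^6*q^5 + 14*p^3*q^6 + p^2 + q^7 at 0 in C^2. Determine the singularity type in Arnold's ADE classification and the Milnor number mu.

The Hessian of f at 0 is [[2, 0], [0, 0]] with rank 1, so corank 1. A Groebner basis of the Jacobian ideal J(f) in C{p,q} is {q^6, p}; counting standard monomials gives mu = 6. Corank 1: A-series; mu = 6 gives A_6.

Type A_6, Milnor number mu = 6.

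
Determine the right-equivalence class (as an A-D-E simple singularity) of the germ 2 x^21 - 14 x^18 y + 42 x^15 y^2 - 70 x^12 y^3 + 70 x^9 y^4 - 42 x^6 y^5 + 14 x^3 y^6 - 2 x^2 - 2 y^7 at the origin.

A6

The Hessian of f at 0 is [[-4, 0], [0, 0]] with rank 1, so corank 1. A Groebner basis of the Jacobian ideal J(f) in C{x,y} is {y^6, x}; counting standard monomials gives mu = 6. Corank 1: A-series; mu = 6 gives A_6.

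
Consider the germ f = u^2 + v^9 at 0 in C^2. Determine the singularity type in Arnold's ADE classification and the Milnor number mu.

Type A_8, Milnor number mu = 8.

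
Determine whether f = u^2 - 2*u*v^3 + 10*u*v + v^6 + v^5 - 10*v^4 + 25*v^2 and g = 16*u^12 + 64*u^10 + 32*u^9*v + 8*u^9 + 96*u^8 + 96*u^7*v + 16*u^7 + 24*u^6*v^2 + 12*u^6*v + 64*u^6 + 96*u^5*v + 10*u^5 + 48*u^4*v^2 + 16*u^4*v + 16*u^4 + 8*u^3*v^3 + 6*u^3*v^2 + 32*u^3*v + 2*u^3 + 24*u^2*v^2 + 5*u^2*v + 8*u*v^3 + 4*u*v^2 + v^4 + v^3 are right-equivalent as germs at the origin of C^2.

No.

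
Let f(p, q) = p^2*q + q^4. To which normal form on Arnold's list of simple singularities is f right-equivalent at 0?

D5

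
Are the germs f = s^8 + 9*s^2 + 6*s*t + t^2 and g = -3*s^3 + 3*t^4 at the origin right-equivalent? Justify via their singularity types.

No.

The Hessian of f at 0 is [[18, 6], [6, 2]] with rank 1, so corank 1. A Groebner basis of the Jacobian ideal J(f) in C{s,t} is {t^7, s + t/3}; counting standard monomials gives mu = 7. Corank 1: A-series; mu = 7 gives A_7. The Hessian of g at 0 is [[0, 0], [0, 0]] with rank 0, so corank 2. A Groebner basis of the Jacobian ideal J(g) in C{s,t} is {t^3, s^2}; counting standard monomials gives mu = 6. Corank 2; j^3 = -3*s^3 is a perfect cube, so E-series; the 4-jet and mu = 6 give E_6. f is A_7 but g is E_6, hence not right-equivalent.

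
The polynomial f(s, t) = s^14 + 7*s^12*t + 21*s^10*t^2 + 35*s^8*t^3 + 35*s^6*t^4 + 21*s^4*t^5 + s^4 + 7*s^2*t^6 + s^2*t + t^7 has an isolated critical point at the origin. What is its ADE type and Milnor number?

Type D8, Milnor number mu = 8.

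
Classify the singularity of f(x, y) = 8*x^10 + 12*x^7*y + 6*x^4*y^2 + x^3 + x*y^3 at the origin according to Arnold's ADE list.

E_7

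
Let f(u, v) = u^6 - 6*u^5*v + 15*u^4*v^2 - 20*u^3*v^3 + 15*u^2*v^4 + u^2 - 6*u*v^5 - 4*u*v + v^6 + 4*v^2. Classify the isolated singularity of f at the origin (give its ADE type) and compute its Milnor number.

The Hessian of f at 0 has rank 1. Corank 1: A-series; mu = 5 gives A_5.

Type A_{5}, Milnor number mu = 5.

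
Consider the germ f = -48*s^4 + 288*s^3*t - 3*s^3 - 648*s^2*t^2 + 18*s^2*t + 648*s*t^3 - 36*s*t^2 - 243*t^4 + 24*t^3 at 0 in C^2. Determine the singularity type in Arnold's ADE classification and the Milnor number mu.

Type E_{6}, Milnor number mu = 6.

The Hessian of f at 0 is [[0, 0], [0, 0]] with rank 0, so corank 2. A Groebner basis of the Jacobian ideal J(f) in C{s,t} is {t^4, s*t^2 - 11*t^3/6, s^2 - 4*s*t + 4*t^2}; counting standard monomials gives mu = 6. Corank 2; j^3 = -3*(s - 2*t)^3 is a perfect cube, so E-series; the 4-jet and mu = 6 give E_6.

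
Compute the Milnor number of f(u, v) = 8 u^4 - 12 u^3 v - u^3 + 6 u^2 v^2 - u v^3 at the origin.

7

The Hessian of f at 0 has rank 0. Corank 2; j^3 = -u^3 is a perfect cube, so E-series; the 4-jet and mu = 7 give E_7.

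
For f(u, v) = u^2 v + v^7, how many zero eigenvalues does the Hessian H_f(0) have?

Hessian at 0 has rank 0.

2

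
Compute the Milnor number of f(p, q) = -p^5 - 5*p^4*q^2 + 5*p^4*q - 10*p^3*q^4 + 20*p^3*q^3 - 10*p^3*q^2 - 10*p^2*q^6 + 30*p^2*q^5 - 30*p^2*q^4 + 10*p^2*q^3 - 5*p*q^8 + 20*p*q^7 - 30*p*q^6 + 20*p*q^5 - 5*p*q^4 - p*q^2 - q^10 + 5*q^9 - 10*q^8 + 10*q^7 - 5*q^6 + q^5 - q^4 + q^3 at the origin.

6

The Hessian of f at 0 has rank 0. Corank 2; j^3 = -q^2*(p - q) has shape L^2 M (L != M), so D-series; mu = 6 gives D_6.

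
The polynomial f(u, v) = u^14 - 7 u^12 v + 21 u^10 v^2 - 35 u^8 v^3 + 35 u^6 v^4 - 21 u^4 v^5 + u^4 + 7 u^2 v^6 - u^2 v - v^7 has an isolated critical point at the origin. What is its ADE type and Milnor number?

The Hessian of f at 0 is [[0, 0], [0, 0]] with rank 0, so corank 2. A Groebner basis of the Jacobian ideal J(f) in C{u,v} is {u^2/7 + v^6, u^3, u*v}; counting standard monomials gives mu = 8. Corank 2; j^3 = -u^2*v has shape L^2 M (L != M), so D-series; mu = 8 gives D_8.

Type D_8, Milnor number mu = 8.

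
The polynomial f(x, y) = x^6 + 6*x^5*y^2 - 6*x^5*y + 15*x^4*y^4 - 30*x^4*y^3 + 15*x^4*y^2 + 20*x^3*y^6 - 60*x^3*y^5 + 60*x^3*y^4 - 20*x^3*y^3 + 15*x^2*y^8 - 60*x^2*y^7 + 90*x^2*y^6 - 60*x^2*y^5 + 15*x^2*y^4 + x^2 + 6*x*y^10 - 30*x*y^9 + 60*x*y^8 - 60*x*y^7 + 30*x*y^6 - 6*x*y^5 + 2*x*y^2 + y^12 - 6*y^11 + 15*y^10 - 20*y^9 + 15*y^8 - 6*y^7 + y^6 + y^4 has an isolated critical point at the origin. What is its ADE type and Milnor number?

Type A_{5}, Milnor number mu = 5.

The Hessian of f at 0 has rank 1. Corank 1: A-series; mu = 5 gives A_5.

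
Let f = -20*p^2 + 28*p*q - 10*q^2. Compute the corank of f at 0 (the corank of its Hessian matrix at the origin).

0

Hessian at 0 has rank 2.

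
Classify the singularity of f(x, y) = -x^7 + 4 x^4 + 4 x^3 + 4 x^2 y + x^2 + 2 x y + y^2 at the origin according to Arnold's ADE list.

The Hessian of f at 0 has rank 1. Corank 1: A-series; mu = 6 gives A_6.

A_6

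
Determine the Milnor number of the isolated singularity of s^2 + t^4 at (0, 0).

The Hessian of f at 0 has rank 1. Corank 1: A-series; mu = 3 gives A_3.

3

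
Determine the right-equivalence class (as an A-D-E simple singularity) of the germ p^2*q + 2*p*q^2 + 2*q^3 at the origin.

D_4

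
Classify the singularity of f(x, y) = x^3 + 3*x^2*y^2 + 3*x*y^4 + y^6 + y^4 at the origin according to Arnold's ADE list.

The Hessian of f at 0 has rank 0. Corank 2; j^3 = x^3 is a perfect cube, so E-series; the 4-jet and mu = 6 give E_6.

E_{6}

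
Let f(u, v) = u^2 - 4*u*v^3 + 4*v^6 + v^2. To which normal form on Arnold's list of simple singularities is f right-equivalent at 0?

The Hessian of f at 0 has rank 2. Corank 0: nondegenerate Morse point, so A_1.

A_1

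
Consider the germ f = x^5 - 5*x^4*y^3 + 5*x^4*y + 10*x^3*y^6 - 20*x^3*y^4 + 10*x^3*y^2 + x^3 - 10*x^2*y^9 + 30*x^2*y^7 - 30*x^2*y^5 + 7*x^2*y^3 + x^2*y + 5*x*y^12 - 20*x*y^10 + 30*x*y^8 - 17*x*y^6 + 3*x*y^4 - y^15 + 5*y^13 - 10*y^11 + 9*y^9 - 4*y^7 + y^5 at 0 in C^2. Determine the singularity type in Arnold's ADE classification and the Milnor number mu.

The Hessian of f at 0 is [[0, 0], [0, 0]] with rank 0, so corank 2. A Groebner basis of the Jacobian ideal J(f) in C{x,y} is {-x*y/6 + y^4, x*y^2, x^2 + 5*x*y/6}; counting standard monomials gives mu = 6. Corank 2; j^3 = x^2*(x + y) has shape L^2 M (L != M), so D-series; mu = 6 gives D_6.

Type D_6, Milnor number mu = 6.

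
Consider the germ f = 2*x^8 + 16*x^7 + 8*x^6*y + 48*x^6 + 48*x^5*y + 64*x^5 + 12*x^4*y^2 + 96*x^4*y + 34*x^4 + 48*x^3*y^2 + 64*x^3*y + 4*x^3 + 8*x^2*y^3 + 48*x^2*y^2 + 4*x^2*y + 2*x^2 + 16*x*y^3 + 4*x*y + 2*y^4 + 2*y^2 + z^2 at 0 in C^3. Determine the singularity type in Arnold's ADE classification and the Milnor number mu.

The Hessian of f at 0 has rank 2. Corank 1: A-series; mu = 3 gives A_3.

Type A3, Milnor number mu = 3.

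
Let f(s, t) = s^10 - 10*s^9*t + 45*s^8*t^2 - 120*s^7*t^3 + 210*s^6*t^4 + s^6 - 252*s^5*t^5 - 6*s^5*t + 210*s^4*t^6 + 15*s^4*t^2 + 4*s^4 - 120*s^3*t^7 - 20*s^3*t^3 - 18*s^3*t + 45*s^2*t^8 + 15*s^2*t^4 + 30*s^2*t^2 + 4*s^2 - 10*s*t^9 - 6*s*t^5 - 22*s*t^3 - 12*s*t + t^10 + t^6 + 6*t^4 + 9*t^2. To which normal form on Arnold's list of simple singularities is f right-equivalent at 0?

A_{9}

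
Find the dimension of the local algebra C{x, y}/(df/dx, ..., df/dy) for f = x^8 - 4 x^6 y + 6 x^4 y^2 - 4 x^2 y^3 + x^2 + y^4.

The Hessian of f at 0 has rank 1. Corank 1: A-series; mu = 3 gives A_3.

3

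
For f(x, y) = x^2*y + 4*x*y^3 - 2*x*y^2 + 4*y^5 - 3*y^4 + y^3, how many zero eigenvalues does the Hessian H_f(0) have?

Hessian at 0 has rank 0.

2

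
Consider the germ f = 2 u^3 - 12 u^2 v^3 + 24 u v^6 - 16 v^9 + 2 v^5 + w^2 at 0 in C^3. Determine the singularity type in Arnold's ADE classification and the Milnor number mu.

Type E_{8}, Milnor number mu = 8.

The Hessian of f at 0 has rank 1. Corank 2; j^3 = 2*u^3 is a perfect cube, so E-series; the 5-jet and mu = 8 give E_8.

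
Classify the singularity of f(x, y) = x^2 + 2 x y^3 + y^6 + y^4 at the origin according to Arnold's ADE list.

The Hessian of f at 0 has rank 1. Corank 1: A-series; mu = 3 gives A_3.

A3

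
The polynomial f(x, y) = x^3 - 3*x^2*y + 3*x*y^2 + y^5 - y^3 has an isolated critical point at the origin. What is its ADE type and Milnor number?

Type E_8, Milnor number mu = 8.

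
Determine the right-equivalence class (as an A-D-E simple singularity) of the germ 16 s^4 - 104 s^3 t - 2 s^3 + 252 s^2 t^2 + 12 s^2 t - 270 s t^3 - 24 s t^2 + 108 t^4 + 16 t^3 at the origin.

E_{7}

The Hessian of f at 0 is [[0, 0], [0, 0]] with rank 0, so corank 2. A Groebner basis of the Jacobian ideal J(f) in C{s,t} is {3*s^2/4 - 3*s*t + t^4 - t^3/4 + 3*t^2, s^3 - 21*s^2/2 + 42*s*t - 9*t^3/2 - 42*t^2, s^2*t - 15*s^2/4 + 15*s*t - 11*t^3/4 - 15*t^2, -s^2 + s*t^2 + 4*s*t - 5*t^3/3 - 4*t^2}; counting standard monomials gives mu = 7. Corank 2; j^3 = -2*(s - 2*t)^3 is a perfect cube, so E-series; the 4-jet and mu = 7 give E_7.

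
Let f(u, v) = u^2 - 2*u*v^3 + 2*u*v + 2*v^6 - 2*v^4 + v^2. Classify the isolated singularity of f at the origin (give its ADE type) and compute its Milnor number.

Type A5, Milnor number mu = 5.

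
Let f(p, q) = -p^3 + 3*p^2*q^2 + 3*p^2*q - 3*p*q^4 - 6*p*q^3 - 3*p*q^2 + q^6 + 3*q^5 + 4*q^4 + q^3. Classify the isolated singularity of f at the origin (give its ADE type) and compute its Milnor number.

Type E_6, Milnor number mu = 6.

The Hessian of f at 0 is [[0, 0], [0, 0]] with rank 0, so corank 2. A Groebner basis of the Jacobian ideal J(f) in C{p,q} is {p^3 - 3*p^2/2 + 3*p*q - 3*q^2/2, p^2*q - p^2 + 2*p*q - q^2, -p^2/2 + p*q^2 + p*q - q^2/2, q^3}; counting standard monomials gives mu = 6. Corank 2; j^3 = -(p - q)^3 is a perfect cube, so E-series; the 4-jet and mu = 6 give E_6.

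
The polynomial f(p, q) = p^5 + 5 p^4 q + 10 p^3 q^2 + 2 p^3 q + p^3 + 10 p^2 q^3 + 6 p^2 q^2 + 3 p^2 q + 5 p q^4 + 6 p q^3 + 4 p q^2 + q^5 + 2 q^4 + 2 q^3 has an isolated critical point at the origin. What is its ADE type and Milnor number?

Type D_4, Milnor number mu = 4.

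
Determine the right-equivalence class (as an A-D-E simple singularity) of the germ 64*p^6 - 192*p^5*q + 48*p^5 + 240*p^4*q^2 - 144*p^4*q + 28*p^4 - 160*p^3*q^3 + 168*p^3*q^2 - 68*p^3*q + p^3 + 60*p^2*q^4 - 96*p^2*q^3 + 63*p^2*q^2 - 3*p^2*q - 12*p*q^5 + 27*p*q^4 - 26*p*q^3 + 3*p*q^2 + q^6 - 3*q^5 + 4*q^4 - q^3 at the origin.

The Hessian of f at 0 has rank 0. Corank 2; j^3 = (p - q)^3 is a perfect cube, so E-series; the 4-jet and mu = 6 give E_6.

E_{6}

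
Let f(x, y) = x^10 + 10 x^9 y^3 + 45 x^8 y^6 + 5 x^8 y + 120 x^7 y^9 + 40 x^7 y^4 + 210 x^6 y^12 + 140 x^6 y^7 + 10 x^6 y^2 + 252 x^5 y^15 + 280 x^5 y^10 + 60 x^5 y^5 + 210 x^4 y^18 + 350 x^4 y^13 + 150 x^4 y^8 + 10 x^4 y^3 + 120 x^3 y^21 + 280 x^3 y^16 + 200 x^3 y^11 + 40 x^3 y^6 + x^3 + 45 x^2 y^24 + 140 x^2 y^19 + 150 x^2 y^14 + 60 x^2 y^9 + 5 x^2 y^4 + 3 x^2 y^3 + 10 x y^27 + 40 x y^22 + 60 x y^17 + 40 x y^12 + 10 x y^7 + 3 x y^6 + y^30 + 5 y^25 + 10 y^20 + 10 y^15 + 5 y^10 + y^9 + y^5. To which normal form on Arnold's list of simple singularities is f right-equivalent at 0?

The Hessian of f at 0 has rank 0. Corank 2; j^3 = x^3 is a perfect cube, so E-series; the 5-jet and mu = 8 give E_8.

E_8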